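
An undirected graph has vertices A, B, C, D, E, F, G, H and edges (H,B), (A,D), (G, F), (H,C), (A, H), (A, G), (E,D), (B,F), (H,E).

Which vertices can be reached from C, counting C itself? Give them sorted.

Start at C.
Its neighbours: H.
Then their neighbours: A, B, E.
Then next layer: D, F, G.
Every vertex is now reached.

A, B, C, D, E, F, G, H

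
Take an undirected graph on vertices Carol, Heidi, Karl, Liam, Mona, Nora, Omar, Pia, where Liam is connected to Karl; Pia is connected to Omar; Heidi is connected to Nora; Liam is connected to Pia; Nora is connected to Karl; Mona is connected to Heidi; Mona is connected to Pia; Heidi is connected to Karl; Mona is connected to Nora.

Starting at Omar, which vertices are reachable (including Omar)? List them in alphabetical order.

Start at Omar.
Its neighbours: Pia.
Then their neighbours: Liam, Mona.
Then next layer: Heidi, Karl, Nora.
Nothing further is reachable.

Heidi, Karl, Liam, Mona, Nora, Omar, Pia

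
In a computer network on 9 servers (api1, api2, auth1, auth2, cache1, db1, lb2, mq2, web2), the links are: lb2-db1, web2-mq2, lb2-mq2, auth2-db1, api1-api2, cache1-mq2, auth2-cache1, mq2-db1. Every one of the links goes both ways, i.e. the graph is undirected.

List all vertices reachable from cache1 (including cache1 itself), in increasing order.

Start at cache1.
Its neighbours: auth2, mq2.
Then their neighbours: db1, lb2, web2.
Nothing further is reachable.

auth2, cache1, db1, lb2, mq2, web2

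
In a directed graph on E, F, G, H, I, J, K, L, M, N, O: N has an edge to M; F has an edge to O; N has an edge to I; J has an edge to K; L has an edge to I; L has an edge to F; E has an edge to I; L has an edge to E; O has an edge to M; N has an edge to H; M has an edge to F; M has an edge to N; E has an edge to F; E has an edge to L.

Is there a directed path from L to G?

Explore from L.
Distance 1: reach E, F, I.
Distance 2: reach O.
Distance 3: reach M.
Distance 4: reach N.
Distance 5: reach H.
The search from L is exhausted; no directed path reaches G.

No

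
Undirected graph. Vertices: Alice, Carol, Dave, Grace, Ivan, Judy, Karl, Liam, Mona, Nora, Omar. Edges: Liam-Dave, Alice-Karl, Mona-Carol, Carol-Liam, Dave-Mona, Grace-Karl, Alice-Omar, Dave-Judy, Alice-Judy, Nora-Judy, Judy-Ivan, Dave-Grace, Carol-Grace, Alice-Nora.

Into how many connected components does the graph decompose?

1

From Alice: component {Alice, Carol, Dave, Grace, Ivan, Judy, Karl, Liam, Mona, Nora, Omar}.
That's 1 component.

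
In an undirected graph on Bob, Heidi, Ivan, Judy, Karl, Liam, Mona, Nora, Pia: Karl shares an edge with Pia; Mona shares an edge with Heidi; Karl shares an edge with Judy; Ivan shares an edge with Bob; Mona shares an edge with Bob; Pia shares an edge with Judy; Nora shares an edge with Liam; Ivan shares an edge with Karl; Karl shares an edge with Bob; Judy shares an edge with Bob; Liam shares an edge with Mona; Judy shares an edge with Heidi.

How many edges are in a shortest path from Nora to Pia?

5

Distance 0: Nora.
Distance 1: Liam.
Distance 2: Mona.
Distance 3: Bob, Heidi.
Distance 4: Ivan, Judy, Karl.
Distance 5: Pia — contains Pia.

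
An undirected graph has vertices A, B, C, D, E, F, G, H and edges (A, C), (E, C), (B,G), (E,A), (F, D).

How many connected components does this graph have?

4

From A: component {A, C, E}.
From B: component {B, G}.
From D: component {D, F}.
From H: component {H}.
That's 4 components.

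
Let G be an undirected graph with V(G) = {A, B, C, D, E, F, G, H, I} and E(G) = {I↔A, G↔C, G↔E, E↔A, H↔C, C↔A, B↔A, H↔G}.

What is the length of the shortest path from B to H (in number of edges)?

Distance 0: B.
Distance 1: A.
Distance 2: C, E, I.
Distance 3: G, H — contains H.

3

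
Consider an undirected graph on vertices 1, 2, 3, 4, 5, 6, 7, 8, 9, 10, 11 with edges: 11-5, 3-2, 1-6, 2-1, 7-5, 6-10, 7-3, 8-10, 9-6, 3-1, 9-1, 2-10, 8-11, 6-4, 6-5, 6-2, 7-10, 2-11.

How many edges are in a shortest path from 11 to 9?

Distance 0: 11.
Distance 1: 2, 5, 8.
Distance 2: 1, 3, 6, 7, 10.
Distance 3: 4, 9 — contains 9.

3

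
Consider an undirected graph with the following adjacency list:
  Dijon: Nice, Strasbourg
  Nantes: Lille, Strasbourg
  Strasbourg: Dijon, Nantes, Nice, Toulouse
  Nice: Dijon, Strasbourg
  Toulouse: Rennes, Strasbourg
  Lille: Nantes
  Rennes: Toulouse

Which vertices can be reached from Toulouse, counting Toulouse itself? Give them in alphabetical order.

Dijon, Lille, Nantes, Nice, Rennes, Strasbourg, Toulouse

Start at Toulouse.
Its neighbours: Rennes, Strasbourg.
Then their neighbours: Dijon, Nantes, Nice.
Then next layer: Lille.
Every vertex is now reached.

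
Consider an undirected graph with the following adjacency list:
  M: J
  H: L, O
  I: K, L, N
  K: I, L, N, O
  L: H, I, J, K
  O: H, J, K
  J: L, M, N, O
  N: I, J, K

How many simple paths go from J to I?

15

J–L–H–O–K–I
J–L–H–O–K–N–I
J–L–I
J–L–K–I
J–L–K–N–I
J–N–I
J–N–K–I
J–N–K–L–I
J–N–K–O–H–L–I
J–O–H–L–I
J–O–H–L–K–I
J–O–H–L–K–N–I
J–O–K–I
J–O–K–L–I
J–O–K–N–I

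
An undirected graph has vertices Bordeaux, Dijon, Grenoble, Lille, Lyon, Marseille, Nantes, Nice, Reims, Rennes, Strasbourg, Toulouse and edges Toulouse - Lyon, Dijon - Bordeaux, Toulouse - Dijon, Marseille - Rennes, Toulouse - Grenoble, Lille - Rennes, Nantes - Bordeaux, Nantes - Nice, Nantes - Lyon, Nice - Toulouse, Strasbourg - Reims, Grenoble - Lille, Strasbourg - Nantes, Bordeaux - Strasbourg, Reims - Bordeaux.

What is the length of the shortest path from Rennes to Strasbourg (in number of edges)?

Distance 0: Rennes.
Distance 1: Lille, Marseille.
Distance 2: Grenoble.
Distance 3: Toulouse.
Distance 4: Dijon, Lyon, Nice.
Distance 5: Bordeaux, Nantes.
Distance 6: Reims, Strasbourg — contains Strasbourg.

6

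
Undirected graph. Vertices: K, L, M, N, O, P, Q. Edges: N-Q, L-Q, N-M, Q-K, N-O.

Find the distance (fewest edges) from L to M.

Distance 0: L.
Distance 1: Q.
Distance 2: K, N.
Distance 3: M, O — contains M.

3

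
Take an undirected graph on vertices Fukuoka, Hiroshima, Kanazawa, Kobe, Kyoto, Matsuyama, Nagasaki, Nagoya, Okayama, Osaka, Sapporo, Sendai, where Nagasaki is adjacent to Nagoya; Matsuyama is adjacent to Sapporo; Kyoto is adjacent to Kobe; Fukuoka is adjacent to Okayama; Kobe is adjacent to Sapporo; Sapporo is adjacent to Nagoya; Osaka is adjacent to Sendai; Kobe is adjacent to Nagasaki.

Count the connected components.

5

From Fukuoka: component {Fukuoka, Okayama}.
From Hiroshima: component {Hiroshima}.
From Kanazawa: component {Kanazawa}.
From Kobe: component {Kobe, Kyoto, Matsuyama, Nagasaki, Nagoya, Sapporo}.
From Osaka: component {Osaka, Sendai}.
That's 5 components.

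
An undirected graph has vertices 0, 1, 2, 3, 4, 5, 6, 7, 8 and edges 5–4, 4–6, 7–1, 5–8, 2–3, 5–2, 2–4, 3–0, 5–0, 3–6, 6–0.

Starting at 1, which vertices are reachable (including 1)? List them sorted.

1, 7

Start at 1.
Its neighbours: 7.
Nothing further is reachable.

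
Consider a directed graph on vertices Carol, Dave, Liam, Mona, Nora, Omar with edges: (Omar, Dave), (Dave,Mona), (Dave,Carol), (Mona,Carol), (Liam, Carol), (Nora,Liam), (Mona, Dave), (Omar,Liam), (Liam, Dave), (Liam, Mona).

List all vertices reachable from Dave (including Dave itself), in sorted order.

Start at Dave.
Its neighbours: Carol, Mona.
Nothing further is reachable.

Carol, Dave, Mona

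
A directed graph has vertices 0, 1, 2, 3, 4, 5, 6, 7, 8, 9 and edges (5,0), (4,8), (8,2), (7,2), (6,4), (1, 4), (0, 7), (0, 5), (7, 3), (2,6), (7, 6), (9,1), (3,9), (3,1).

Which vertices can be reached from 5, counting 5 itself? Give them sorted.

0, 1, 2, 3, 4, 5, 6, 7, 8, 9

Start at 5.
Its neighbours: 0.
Then their neighbours: 7.
Then next layer: 2, 3, 6.
Then next layer: 1, 4, 9.
Then next layer: 8.
Every vertex is now reached.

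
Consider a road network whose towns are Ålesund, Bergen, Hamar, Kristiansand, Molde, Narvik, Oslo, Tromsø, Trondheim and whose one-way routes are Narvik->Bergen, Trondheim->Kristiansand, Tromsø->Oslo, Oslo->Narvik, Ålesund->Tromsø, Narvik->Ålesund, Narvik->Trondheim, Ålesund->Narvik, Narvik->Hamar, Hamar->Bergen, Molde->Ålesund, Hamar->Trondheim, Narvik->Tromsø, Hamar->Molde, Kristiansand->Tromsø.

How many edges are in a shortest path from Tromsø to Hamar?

3

Distance 0: Tromsø.
Distance 1: Oslo.
Distance 2: Narvik.
Distance 3: Ålesund, Bergen, Hamar, Trondheim — contains Hamar.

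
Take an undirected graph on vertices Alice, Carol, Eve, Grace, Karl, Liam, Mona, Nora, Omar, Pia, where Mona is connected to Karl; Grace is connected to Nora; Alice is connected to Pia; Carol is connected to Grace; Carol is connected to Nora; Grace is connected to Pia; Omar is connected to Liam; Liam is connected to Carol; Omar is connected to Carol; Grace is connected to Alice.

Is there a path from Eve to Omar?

No

Eve has no edges, so nothing is reachable from it.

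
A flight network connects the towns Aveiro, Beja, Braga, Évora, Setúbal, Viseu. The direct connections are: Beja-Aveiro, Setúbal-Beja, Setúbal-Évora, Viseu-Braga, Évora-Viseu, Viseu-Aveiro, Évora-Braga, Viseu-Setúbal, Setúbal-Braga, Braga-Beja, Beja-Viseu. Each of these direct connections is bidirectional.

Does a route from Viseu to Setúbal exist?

Yes

Explore from Viseu.
Distance 1: reach Aveiro, Beja, Braga, Évora, Setúbal.
Found Setúbal.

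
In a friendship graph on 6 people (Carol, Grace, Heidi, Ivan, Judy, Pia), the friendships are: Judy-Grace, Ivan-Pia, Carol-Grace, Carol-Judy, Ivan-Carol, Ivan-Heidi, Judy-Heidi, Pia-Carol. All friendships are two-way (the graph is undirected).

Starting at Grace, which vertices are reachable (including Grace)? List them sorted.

Start at Grace.
Its neighbours: Carol, Judy.
Then their neighbours: Heidi, Ivan, Pia.
Every vertex is now reached.

Carol, Grace, Heidi, Ivan, Judy, Pia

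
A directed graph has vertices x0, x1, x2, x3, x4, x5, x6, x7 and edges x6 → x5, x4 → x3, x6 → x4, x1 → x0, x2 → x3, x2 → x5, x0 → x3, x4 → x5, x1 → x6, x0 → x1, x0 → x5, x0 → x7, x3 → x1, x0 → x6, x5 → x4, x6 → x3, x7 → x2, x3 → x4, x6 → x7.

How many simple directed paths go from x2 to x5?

x2→x3→x1→x0→x5
x2→x3→x1→x0→x6→x4→x5
x2→x3→x1→x0→x6→x5
x2→x3→x1→x6→x4→x5
x2→x3→x1→x6→x5
x2→x3→x4→x5
x2→x5

7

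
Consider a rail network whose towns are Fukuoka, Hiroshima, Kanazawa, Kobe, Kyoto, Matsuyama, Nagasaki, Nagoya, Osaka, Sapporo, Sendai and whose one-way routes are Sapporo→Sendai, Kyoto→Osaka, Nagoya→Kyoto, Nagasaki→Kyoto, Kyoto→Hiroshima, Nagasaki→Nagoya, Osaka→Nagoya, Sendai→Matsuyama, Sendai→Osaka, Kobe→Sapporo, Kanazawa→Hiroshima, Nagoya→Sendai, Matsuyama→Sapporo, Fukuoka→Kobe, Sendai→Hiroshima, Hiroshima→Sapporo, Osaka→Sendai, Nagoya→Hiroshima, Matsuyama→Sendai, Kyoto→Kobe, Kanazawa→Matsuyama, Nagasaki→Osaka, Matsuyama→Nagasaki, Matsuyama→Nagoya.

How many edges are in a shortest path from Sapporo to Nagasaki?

Distance 0: Sapporo.
Distance 1: Sendai.
Distance 2: Hiroshima, Matsuyama, Osaka.
Distance 3: Nagasaki, Nagoya — contains Nagasaki.

3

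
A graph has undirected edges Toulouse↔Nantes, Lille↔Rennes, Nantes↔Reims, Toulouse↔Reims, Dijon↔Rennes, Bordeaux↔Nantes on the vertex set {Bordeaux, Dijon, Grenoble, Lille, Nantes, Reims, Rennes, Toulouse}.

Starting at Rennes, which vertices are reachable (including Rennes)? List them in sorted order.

Dijon, Lille, Rennes

Start at Rennes.
Its neighbours: Dijon, Lille.
Nothing further is reachable.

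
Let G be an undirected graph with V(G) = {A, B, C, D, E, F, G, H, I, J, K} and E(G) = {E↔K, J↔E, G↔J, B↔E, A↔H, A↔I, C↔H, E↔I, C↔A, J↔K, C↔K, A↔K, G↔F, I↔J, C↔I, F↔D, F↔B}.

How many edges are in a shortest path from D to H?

Distance 0: D.
Distance 1: F.
Distance 2: B, G.
Distance 3: E, J.
Distance 4: I, K.
Distance 5: A, C.
Distance 6: H — contains H.

6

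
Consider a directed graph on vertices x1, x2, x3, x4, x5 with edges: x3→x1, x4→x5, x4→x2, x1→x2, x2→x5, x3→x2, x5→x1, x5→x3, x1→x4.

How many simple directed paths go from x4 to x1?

x4→x2→x5→x1
x4→x2→x5→x3→x1
x4→x5→x1
x4→x5→x3→x1

4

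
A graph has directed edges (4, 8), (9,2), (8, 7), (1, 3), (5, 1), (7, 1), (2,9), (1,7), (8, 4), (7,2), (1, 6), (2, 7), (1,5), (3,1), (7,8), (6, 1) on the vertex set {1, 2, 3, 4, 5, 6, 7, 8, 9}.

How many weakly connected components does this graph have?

1

From 1: component {1, 2, 3, 4, 5, 6, 7, 8, 9}.
That's 1 component.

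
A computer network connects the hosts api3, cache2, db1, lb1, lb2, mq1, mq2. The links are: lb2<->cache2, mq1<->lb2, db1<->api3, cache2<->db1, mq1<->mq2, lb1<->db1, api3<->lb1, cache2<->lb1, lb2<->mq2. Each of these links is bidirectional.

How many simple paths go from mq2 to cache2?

2

mq2–lb2–cache2
mq2–mq1–lb2–cache2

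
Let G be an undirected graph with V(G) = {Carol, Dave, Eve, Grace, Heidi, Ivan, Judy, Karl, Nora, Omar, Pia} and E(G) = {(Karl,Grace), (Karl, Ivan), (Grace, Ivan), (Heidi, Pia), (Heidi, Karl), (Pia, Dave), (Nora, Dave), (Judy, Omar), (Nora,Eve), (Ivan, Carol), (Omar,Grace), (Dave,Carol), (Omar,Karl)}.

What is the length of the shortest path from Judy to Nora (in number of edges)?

6

Distance 0: Judy.
Distance 1: Omar.
Distance 2: Grace, Karl.
Distance 3: Heidi, Ivan.
Distance 4: Carol, Pia.
Distance 5: Dave.
Distance 6: Nora — contains Nora.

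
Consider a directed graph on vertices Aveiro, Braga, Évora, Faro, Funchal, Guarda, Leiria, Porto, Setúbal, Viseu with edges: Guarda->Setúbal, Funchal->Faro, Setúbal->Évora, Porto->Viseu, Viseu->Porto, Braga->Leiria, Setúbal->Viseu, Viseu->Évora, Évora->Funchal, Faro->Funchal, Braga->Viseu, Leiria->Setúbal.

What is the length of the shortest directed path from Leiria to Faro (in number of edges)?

4

Distance 0: Leiria.
Distance 1: Setúbal.
Distance 2: Évora, Viseu.
Distance 3: Funchal, Porto.
Distance 4: Faro — contains Faro.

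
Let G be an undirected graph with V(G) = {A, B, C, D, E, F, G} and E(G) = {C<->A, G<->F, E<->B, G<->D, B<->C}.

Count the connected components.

2

From A: component {A, B, C, E}.
From D: component {D, F, G}.
That's 2 components.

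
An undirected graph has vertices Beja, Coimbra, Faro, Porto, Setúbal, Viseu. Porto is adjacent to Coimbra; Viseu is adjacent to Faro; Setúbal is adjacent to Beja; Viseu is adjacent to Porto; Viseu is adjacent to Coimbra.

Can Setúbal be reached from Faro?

Explore from Faro.
Distance 1: reach Viseu.
Distance 2: reach Coimbra, Porto.
The search is exhausted without reaching Setúbal; it lies in a different component.

No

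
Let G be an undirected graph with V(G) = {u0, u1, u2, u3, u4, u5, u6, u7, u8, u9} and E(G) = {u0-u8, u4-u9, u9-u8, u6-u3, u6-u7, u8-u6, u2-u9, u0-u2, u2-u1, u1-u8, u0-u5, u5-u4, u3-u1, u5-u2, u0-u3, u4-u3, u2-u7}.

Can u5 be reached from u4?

Yes

Explore from u4.
Distance 1: reach u3, u5, u9.
Found u5.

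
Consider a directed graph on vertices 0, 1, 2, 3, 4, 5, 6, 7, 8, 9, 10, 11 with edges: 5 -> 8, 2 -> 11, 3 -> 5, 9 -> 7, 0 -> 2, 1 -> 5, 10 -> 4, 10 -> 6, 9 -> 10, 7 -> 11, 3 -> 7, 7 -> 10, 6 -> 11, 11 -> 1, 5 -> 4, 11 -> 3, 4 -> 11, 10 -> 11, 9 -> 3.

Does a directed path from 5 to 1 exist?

Explore from 5.
Distance 1: reach 4, 8.
Distance 2: reach 11.
Distance 3: reach 1, 3.
Found 1.

Yes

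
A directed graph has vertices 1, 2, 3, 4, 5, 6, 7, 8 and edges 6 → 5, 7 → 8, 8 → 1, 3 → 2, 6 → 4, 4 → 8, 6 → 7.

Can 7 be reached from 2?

2 has no outgoing edges, so nothing is reachable from it.

No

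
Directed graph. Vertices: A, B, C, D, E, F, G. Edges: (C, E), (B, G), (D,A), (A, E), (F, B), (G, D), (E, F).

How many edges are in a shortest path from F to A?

4

Distance 0: F.
Distance 1: B.
Distance 2: G.
Distance 3: D.
Distance 4: A — contains A.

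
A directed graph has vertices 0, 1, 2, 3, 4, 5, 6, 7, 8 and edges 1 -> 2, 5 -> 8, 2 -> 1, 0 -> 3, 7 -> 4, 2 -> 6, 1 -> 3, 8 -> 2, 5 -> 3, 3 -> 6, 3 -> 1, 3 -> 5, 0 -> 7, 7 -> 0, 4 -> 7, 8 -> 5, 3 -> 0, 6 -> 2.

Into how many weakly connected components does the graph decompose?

1

From 0: component {0, 1, 2, 3, 4, 5, 6, 7, 8}.
That's 1 component.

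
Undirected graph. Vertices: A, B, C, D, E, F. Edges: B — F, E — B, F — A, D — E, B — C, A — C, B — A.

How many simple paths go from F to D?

F–A–B–E–D
F–A–C–B–E–D
F–B–E–D

3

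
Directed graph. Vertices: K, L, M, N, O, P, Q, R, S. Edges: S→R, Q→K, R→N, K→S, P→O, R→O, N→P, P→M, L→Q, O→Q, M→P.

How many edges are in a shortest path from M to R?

Distance 0: M.
Distance 1: P.
Distance 2: O.
Distance 3: Q.
Distance 4: K.
Distance 5: S.
Distance 6: R — contains R.

6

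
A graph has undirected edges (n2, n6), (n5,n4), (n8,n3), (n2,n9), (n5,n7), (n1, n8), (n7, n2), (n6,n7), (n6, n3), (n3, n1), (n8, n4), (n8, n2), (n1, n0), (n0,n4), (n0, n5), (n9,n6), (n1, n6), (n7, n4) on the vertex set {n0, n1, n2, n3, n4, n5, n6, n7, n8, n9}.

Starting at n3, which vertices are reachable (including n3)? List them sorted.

Start at n3.
Its neighbours: n1, n6, n8.
Then their neighbours: n0, n2, n4, n7, n9.
Then next layer: n5.
Every vertex is now reached.

n0, n1, n2, n3, n4, n5, n6, n7, n8, n9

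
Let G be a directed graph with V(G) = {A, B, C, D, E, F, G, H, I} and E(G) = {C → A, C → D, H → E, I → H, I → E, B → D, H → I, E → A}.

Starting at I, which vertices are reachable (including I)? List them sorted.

Start at I.
Its neighbours: E, H.
Then their neighbours: A.
Nothing further is reachable.

A, E, H, I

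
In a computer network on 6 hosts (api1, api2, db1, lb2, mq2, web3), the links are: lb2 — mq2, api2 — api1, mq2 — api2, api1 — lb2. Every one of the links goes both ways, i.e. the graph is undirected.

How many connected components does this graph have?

From api1: component {api1, api2, lb2, mq2}.
From db1: component {db1}.
From web3: component {web3}.
That's 3 components.

3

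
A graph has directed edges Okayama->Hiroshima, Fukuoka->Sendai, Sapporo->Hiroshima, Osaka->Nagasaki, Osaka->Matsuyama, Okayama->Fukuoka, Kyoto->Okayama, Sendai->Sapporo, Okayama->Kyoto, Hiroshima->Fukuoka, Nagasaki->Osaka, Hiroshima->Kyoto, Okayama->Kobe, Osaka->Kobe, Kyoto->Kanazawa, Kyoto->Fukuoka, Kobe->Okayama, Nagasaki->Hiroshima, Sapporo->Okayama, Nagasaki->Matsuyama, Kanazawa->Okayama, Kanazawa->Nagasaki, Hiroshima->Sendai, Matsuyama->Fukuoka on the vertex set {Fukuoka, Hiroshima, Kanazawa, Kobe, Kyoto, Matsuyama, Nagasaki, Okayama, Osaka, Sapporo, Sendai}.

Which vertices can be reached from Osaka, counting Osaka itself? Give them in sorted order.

Start at Osaka.
Its neighbours: Kobe, Matsuyama, Nagasaki.
Then their neighbours: Fukuoka, Hiroshima, Okayama.
Then next layer: Kyoto, Sendai.
Then next layer: Kanazawa, Sapporo.
Every vertex is now reached.

Fukuoka, Hiroshima, Kanazawa, Kobe, Kyoto, Matsuyama, Nagasaki, Okayama, Osaka, Sapporo, Sendai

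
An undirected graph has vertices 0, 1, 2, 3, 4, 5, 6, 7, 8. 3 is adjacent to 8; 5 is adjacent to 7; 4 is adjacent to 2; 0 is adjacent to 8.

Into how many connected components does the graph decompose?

From 0: component {0, 3, 8}.
From 1: component {1}.
From 2: component {2, 4}.
From 5: component {5, 7}.
From 6: component {6}.
That's 5 components.

5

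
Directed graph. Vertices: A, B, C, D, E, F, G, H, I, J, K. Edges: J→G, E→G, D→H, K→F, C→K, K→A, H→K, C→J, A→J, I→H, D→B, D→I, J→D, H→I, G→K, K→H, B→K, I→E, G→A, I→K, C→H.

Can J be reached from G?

Explore from G.
Distance 1: reach A, K.
Distance 2: reach F, H, J.
Found J.

Yes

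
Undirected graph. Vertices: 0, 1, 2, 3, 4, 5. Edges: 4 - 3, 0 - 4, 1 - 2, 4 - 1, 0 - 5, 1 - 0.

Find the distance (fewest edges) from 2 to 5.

3

Distance 0: 2.
Distance 1: 1.
Distance 2: 0, 4.
Distance 3: 3, 5 — contains 5.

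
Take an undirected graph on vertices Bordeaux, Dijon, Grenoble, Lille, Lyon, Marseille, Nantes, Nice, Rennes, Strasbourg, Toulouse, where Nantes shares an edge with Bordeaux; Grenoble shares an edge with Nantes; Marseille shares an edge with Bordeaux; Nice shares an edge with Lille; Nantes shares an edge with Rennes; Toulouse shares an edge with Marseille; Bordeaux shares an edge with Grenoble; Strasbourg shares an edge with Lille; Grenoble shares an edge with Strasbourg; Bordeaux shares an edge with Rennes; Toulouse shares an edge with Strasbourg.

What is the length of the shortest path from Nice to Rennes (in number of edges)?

Distance 0: Nice.
Distance 1: Lille.
Distance 2: Strasbourg.
Distance 3: Grenoble, Toulouse.
Distance 4: Bordeaux, Marseille, Nantes.
Distance 5: Rennes — contains Rennes.

5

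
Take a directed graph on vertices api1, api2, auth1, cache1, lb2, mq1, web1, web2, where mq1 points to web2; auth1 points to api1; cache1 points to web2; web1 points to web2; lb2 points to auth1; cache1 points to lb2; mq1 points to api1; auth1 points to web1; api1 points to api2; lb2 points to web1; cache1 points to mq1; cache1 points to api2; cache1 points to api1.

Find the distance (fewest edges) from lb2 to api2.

Distance 0: lb2.
Distance 1: auth1, web1.
Distance 2: api1, web2.
Distance 3: api2 — contains api2.

3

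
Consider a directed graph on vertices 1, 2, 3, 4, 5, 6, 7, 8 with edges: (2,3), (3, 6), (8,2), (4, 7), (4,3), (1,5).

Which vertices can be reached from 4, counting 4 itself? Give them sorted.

3, 4, 6, 7

Start at 4.
Its neighbours: 3, 7.
Then their neighbours: 6.
Nothing further is reachable.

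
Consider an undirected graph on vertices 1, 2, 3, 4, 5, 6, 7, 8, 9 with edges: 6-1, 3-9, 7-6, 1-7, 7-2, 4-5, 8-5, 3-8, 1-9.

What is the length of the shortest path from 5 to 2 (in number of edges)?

Distance 0: 5.
Distance 1: 4, 8.
Distance 2: 3.
Distance 3: 9.
Distance 4: 1.
Distance 5: 6, 7.
Distance 6: 2 — contains 2.

6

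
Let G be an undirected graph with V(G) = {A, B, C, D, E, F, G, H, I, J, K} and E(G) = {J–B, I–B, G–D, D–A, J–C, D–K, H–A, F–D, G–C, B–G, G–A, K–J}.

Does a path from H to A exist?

Explore from H.
Distance 1: reach A.
Found A.

Yes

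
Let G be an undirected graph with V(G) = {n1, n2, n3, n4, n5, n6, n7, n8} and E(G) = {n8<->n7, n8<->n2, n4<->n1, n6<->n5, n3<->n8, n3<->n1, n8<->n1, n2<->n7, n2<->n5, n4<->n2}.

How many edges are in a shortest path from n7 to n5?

Distance 0: n7.
Distance 1: n2, n8.
Distance 2: n1, n3, n4, n5 — contains n5.

2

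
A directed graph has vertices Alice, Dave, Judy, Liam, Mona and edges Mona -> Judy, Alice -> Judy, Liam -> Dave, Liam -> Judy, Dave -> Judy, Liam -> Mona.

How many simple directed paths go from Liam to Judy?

3

Liam→Dave→Judy
Liam→Judy
Liam→Mona→Judy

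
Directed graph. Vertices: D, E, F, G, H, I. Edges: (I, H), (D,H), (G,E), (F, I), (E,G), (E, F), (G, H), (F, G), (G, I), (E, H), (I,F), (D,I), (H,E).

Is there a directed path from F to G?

Explore from F.
Distance 1: reach G, I.
Found G.

Yes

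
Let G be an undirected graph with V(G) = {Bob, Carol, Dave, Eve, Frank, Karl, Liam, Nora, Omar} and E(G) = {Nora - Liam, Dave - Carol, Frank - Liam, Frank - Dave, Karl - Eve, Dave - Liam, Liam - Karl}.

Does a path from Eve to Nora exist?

Yes

Explore from Eve.
Distance 1: reach Karl.
Distance 2: reach Liam.
Distance 3: reach Dave, Frank, Nora.
Found Nora.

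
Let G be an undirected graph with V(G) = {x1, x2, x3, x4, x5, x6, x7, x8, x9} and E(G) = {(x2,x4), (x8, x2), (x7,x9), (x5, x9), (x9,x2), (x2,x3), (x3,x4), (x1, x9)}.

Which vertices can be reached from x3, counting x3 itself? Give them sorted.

Start at x3.
Its neighbours: x2, x4.
Then their neighbours: x8, x9.
Then next layer: x1, x5, x7.
Nothing further is reachable.

x1, x2, x3, x4, x5, x7, x8, x9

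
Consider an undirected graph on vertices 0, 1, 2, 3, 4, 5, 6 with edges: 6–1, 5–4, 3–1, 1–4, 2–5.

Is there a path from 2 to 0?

No

Explore from 2.
Distance 1: reach 5.
Distance 2: reach 4.
Distance 3: reach 1.
Distance 4: reach 3, 6.
The search is exhausted without reaching 0; it lies in a different component.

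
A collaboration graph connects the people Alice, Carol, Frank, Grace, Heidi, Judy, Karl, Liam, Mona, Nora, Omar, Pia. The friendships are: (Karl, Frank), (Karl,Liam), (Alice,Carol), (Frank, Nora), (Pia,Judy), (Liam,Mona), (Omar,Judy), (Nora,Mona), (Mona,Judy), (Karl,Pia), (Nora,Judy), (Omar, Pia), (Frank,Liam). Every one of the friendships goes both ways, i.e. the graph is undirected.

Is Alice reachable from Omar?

No

Explore from Omar.
Distance 1: reach Judy, Pia.
Distance 2: reach Karl, Mona, Nora.
Distance 3: reach Frank, Liam.
The search is exhausted without reaching Alice; it lies in a different component.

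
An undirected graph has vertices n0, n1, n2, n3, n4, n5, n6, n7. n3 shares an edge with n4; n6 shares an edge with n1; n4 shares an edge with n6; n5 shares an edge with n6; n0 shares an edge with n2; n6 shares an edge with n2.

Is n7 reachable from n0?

Explore from n0.
Distance 1: reach n2.
Distance 2: reach n6.
Distance 3: reach n1, n4, n5.
Distance 4: reach n3.
The search is exhausted without reaching n7; it lies in a different component.

No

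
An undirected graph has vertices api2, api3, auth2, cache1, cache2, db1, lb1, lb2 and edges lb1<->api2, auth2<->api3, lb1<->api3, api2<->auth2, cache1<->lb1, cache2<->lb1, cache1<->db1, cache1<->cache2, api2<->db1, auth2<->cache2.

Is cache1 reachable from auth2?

Explore from auth2.
Distance 1: reach api2, api3, cache2.
Distance 2: reach cache1, db1, lb1.
Found cache1.

Yes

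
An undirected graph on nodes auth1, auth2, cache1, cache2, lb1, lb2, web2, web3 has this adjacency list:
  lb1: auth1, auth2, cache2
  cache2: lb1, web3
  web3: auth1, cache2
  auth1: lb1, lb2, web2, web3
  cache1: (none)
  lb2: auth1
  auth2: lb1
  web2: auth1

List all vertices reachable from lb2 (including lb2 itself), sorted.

auth1, auth2, cache2, lb1, lb2, web2, web3

Start at lb2.
Its neighbours: auth1.
Then their neighbours: lb1, web2, web3.
Then next layer: auth2, cache2.
Nothing further is reachable.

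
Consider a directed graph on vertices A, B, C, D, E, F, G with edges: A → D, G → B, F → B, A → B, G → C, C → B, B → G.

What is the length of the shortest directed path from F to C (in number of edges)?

Distance 0: F.
Distance 1: B.
Distance 2: G.
Distance 3: C — contains C.

3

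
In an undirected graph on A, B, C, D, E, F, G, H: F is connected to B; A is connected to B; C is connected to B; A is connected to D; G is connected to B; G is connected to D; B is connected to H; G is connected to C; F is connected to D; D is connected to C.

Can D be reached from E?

E has no edges, so nothing is reachable from it.

No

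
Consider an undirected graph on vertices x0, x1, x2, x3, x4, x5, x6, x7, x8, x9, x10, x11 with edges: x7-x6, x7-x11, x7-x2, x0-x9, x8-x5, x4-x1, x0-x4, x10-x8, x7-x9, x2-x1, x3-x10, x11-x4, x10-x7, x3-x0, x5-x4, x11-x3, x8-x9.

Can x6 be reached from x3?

Yes

Explore from x3.
Distance 1: reach x0, x10, x11.
Distance 2: reach x4, x7, x8, x9.
Distance 3: reach x1, x2, x5, x6.
Found x6.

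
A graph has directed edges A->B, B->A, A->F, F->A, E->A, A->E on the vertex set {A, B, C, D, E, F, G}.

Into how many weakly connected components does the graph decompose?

From A: component {A, B, E, F}.
From C: component {C}.
From D: component {D}.
From G: component {G}.
That's 4 components.

4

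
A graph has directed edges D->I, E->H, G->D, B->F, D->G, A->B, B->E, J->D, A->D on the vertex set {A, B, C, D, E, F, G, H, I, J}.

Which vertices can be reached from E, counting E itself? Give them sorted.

E, H

Start at E.
Its neighbours: H.
Nothing further is reachable.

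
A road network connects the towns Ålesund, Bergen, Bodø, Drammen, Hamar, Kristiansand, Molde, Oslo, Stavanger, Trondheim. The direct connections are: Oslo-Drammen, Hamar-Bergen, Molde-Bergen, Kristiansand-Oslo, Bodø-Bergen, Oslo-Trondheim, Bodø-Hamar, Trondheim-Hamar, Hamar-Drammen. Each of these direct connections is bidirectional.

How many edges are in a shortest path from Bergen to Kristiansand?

4

Distance 0: Bergen.
Distance 1: Bodø, Hamar, Molde.
Distance 2: Drammen, Trondheim.
Distance 3: Oslo.
Distance 4: Kristiansand — contains Kristiansand.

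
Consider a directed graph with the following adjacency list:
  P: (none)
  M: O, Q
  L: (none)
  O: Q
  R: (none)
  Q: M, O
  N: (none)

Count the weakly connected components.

From L: component {L}.
From M: component {M, O, Q}.
From N: component {N}.
From P: component {P}.
From R: component {R}.
That's 5 components.

5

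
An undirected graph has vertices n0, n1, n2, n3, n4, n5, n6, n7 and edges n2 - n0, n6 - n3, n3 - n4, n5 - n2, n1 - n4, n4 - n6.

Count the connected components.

From n0: component {n0, n2, n5}.
From n1: component {n1, n3, n4, n6}.
From n7: component {n7}.
That's 3 components.

3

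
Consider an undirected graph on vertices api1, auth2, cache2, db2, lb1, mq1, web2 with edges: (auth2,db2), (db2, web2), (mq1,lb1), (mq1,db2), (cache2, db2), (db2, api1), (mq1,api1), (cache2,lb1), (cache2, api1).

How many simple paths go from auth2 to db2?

1

auth2–db2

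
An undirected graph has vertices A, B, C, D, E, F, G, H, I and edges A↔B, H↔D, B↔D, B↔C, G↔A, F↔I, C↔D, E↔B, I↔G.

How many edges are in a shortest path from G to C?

Distance 0: G.
Distance 1: A, I.
Distance 2: B, F.
Distance 3: C, D, E — contains C.

3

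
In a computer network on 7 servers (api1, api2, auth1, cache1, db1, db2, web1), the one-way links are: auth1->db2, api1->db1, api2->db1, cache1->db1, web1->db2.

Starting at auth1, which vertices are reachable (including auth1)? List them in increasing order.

Start at auth1.
Its neighbours: db2.
Nothing further is reachable.

auth1, db2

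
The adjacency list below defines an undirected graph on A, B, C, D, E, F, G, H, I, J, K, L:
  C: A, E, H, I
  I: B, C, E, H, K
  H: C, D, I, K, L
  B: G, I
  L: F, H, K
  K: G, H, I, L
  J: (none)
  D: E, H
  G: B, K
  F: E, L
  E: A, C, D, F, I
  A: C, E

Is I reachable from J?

J has no edges, so nothing is reachable from it.

No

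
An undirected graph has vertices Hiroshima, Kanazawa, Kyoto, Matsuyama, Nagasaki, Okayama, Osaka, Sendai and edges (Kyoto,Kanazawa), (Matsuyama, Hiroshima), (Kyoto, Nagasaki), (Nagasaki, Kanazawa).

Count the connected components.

5

From Hiroshima: component {Hiroshima, Matsuyama}.
From Kanazawa: component {Kanazawa, Kyoto, Nagasaki}.
From Okayama: component {Okayama}.
From Osaka: component {Osaka}.
From Sendai: component {Sendai}.
That's 5 components.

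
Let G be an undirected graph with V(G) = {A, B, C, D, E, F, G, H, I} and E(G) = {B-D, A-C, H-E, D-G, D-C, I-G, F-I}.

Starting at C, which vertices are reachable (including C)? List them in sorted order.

A, B, C, D, F, G, I

Start at C.
Its neighbours: A, D.
Then their neighbours: B, G.
Then next layer: I.
Then next layer: F.
Nothing further is reachable.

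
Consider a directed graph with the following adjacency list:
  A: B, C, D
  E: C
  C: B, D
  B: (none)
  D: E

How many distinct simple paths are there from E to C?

1

E→C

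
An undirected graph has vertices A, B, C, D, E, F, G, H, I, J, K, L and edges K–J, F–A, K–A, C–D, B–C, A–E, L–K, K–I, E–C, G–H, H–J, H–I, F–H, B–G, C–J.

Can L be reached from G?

Yes

Explore from G.
Distance 1: reach B, H.
Distance 2: reach C, F, I, J.
Distance 3: reach A, D, E, K.
Distance 4: reach L.
Found L.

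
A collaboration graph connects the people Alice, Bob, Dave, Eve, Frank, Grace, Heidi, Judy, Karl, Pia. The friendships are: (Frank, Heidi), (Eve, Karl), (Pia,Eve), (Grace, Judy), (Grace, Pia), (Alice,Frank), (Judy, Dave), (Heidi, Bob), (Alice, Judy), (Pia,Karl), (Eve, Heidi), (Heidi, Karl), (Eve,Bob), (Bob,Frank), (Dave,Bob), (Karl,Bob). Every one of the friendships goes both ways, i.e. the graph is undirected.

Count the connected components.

1

From Alice: component {Alice, Bob, Dave, Eve, Frank, Grace, Heidi, Judy, Karl, Pia}.
That's 1 component.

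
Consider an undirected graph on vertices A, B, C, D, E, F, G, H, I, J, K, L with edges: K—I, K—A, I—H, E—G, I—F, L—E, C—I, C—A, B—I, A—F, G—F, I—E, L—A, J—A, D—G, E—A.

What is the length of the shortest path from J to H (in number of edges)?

4

Distance 0: J.
Distance 1: A.
Distance 2: C, E, F, K, L.
Distance 3: G, I.
Distance 4: B, D, H — contains H.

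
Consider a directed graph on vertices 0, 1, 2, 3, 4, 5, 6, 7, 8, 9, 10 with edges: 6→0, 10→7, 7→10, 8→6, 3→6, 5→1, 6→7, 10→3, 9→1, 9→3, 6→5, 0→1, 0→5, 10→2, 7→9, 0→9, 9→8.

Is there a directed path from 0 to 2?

Yes

Explore from 0.
Distance 1: reach 1, 5, 9.
Distance 2: reach 3, 8.
Distance 3: reach 6.
Distance 4: reach 7.
Distance 5: reach 10.
Distance 6: reach 2.
Found 2.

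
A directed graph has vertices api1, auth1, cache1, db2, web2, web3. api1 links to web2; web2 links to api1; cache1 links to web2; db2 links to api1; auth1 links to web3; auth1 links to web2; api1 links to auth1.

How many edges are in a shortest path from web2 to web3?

3

Distance 0: web2.
Distance 1: api1.
Distance 2: auth1.
Distance 3: web3 — contains web3.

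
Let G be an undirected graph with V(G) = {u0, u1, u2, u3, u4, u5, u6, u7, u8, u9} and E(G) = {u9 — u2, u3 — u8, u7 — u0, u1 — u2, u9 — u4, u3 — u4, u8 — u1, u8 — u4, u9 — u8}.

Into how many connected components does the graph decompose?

From u0: component {u0, u7}.
From u1: component {u1, u2, u3, u4, u8, u9}.
From u5: component {u5}.
From u6: component {u6}.
That's 4 components.

4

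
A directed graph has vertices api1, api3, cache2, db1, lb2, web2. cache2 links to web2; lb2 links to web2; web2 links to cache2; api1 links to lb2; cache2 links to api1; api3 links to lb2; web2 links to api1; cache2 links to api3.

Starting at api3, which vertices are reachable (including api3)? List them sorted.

Start at api3.
Its neighbours: lb2.
Then their neighbours: web2.
Then next layer: api1, cache2.
Nothing further is reachable.

api1, api3, cache2, lb2, web2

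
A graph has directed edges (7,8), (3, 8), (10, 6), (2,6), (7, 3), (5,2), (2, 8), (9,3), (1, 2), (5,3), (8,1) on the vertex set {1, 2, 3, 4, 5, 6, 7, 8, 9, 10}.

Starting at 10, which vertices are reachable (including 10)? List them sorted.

6, 10

Start at 10.
Its neighbours: 6.
Nothing further is reachable.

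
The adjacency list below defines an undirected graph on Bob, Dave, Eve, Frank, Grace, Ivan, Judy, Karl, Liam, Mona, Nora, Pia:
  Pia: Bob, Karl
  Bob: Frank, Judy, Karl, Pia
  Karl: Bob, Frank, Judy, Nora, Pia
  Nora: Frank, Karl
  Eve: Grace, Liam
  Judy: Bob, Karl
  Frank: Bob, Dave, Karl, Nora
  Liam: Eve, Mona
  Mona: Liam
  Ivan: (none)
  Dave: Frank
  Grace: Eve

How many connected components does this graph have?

From Bob: component {Bob, Dave, Frank, Judy, Karl, Nora, Pia}.
From Eve: component {Eve, Grace, Liam, Mona}.
From Ivan: component {Ivan}.
That's 3 components.

3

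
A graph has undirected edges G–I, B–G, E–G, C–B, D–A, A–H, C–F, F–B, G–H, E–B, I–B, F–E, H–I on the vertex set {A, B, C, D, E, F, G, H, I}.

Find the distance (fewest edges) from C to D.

5

Distance 0: C.
Distance 1: B, F.
Distance 2: E, G, I.
Distance 3: H.
Distance 4: A.
Distance 5: D — contains D.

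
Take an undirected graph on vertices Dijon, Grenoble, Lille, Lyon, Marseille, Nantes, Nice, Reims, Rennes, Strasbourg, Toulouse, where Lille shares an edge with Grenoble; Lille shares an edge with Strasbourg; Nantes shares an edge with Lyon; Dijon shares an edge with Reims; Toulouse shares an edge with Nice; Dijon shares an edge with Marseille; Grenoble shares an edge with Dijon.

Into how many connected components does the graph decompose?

4

From Dijon: component {Dijon, Grenoble, Lille, Marseille, Reims, Strasbourg}.
From Lyon: component {Lyon, Nantes}.
From Nice: component {Nice, Toulouse}.
From Rennes: component {Rennes}.
That's 4 components.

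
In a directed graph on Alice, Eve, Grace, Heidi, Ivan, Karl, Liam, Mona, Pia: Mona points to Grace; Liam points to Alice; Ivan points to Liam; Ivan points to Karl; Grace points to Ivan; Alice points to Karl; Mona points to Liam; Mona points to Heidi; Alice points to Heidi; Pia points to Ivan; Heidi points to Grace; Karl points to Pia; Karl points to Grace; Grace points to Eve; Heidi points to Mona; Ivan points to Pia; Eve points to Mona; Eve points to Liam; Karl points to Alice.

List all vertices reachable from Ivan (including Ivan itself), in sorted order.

Alice, Eve, Grace, Heidi, Ivan, Karl, Liam, Mona, Pia

Start at Ivan.
Its neighbours: Karl, Liam, Pia.
Then their neighbours: Alice, Grace.
Then next layer: Eve, Heidi.
Then next layer: Mona.
Every vertex is now reached.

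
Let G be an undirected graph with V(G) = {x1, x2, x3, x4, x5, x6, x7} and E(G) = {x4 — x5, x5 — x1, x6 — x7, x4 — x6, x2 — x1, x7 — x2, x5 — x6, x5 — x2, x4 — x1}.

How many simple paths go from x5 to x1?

7

x5–x1
x5–x2–x1
x5–x2–x7–x6–x4–x1
x5–x4–x1
x5–x4–x6–x7–x2–x1
x5–x6–x4–x1
x5–x6–x7–x2–x1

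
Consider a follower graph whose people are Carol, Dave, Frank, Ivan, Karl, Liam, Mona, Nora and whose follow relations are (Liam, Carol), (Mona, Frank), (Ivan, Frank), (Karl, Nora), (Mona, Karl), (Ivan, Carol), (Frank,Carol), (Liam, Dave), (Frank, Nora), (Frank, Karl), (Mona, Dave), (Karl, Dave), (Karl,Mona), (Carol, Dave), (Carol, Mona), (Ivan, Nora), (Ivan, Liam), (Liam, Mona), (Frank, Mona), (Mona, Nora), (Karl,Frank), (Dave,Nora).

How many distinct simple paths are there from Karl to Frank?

2

Karl→Frank
Karl→Mona→Frank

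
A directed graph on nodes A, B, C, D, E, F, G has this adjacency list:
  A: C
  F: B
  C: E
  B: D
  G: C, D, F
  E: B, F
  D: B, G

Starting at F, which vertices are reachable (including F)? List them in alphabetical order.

Start at F.
Its neighbours: B.
Then their neighbours: D.
Then next layer: G.
Then next layer: C.
Then next layer: E.
Nothing further is reachable.

B, C, D, E, F, G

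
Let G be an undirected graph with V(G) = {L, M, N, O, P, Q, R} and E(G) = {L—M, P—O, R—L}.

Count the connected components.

From L: component {L, M, R}.
From N: component {N}.
From O: component {O, P}.
From Q: component {Q}.
That's 4 components.

4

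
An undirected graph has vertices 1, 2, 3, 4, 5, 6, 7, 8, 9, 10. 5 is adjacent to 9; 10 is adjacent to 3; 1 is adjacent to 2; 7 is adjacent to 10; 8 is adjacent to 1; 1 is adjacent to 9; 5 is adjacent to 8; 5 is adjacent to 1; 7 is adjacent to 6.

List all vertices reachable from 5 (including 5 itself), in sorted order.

Start at 5.
Its neighbours: 1, 8, 9.
Then their neighbours: 2.
Nothing further is reachable.

1, 2, 5, 8, 9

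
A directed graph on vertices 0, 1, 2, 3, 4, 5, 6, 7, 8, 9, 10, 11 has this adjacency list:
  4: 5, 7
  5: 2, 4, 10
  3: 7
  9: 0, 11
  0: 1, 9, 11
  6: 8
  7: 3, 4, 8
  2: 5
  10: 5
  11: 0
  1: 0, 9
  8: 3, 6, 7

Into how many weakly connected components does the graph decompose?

2

From 0: component {0, 1, 9, 11}.
From 2: component {2, 3, 4, 5, 6, 7, 8, 10}.
That's 2 components.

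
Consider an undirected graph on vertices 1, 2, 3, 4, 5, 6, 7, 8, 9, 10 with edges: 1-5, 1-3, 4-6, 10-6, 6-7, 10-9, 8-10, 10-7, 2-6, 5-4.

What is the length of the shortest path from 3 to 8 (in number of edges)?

Distance 0: 3.
Distance 1: 1.
Distance 2: 5.
Distance 3: 4.
Distance 4: 6.
Distance 5: 2, 7, 10.
Distance 6: 8, 9 — contains 8.

6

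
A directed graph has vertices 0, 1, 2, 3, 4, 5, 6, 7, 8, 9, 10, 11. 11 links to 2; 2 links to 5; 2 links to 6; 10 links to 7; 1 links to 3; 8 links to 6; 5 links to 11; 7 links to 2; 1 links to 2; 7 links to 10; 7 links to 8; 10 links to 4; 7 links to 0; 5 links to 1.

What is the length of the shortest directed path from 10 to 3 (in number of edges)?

Distance 0: 10.
Distance 1: 4, 7.
Distance 2: 0, 2, 8.
Distance 3: 5, 6.
Distance 4: 1, 11.
Distance 5: 3 — contains 3.

5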